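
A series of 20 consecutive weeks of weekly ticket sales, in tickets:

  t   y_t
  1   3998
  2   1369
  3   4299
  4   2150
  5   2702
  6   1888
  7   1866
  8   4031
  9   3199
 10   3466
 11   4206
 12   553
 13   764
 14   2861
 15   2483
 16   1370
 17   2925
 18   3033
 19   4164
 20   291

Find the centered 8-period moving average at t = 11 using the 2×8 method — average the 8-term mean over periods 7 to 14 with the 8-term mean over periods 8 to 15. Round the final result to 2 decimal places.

2656.81

Sum over 7–14: 1866 + 4031 + 3199 + 3466 + 4206 + 553 + 764 + 2861 = 20946
Sum over 8–15: 4031 + 3199 + 3466 + 4206 + 553 + 764 + 2861 + 2483 = 21563
CMA at t=11 = (20946 + 21563) / (2·8) = 42509 / 16 = 2656.81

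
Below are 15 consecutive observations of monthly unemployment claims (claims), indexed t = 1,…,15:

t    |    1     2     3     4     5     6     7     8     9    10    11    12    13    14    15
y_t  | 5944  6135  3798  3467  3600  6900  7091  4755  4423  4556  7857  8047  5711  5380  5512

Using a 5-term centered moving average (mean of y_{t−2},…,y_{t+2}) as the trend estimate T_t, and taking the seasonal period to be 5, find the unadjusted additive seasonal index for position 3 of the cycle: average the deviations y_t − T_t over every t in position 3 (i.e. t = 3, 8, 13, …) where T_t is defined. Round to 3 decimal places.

-790.400

Season position 3 occurs at t = 3, 8, 13 (where T_t is defined).
t=3: T_3 = 4588.80000; y_3 − T_3 = 3798 − 4588.80000 = -790.80000
t=8: T_8 = 5545.00000; y_8 − T_8 = 4755 − 5545.00000 = -790.00000
t=13: T_13 = 6501.40000; y_13 − T_13 = 5711 − 6501.40000 = -790.40000
Mean deviation: (-790.80000 + -790.00000 + -790.40000) / 3 = -790.400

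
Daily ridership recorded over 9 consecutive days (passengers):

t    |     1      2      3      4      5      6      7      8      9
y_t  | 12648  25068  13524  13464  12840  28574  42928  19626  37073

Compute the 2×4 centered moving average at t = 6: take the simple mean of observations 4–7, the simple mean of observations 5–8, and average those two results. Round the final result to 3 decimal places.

Sum over 4–7: 13464 + 12840 + 28574 + 42928 = 97806
Sum over 5–8: 12840 + 28574 + 42928 + 19626 = 103968
CMA at t=6 = (97806 + 103968) / (2·4) = 201774 / 8 = 25221.750

25221.750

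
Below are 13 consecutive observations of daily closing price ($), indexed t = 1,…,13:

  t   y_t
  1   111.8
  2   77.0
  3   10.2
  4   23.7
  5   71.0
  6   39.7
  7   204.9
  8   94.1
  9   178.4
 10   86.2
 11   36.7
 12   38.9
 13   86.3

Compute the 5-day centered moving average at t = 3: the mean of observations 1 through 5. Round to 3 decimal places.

58.740

Sum of periods 1–5: 111.8 + 77.0 + 10.2 + 23.7 + 71.0 = 293.7
Divide by 5: 293.7 / 5 = 58.740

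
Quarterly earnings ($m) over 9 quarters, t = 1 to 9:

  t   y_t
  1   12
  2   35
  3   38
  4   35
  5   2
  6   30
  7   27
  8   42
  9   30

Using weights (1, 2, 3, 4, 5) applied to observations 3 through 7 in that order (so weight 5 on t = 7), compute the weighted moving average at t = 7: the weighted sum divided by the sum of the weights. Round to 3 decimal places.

24.600

Weighted sum: 1·38 + 2·35 + 3·2 + 4·30 + 5·27 = 38 + 70 + 6 + 120 + 135 = 369
Weight total: 1 + 2 + 3 + 4 + 5 = 15
WMA = 369 / 15 = 24.600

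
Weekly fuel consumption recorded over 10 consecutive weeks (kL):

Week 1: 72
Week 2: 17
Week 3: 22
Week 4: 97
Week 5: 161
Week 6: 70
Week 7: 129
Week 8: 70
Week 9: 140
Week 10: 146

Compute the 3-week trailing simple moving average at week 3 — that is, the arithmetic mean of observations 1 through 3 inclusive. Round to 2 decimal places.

Sum of periods 1–3: 72 + 17 + 22 = 111
Divide by 3: 111 / 3 = 37.00

37.00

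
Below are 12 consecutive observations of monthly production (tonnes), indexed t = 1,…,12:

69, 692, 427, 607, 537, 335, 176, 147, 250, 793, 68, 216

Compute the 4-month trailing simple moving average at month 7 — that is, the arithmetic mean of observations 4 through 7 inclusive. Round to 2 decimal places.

Sum of periods 4–7: 607 + 537 + 335 + 176 = 1655
Divide by 4: 1655 / 4 = 413.75

413.75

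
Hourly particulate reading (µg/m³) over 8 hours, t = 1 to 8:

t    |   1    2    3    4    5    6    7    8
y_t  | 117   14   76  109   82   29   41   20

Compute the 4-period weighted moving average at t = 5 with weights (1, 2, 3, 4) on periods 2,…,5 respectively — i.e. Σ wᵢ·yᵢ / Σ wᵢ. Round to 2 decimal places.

82.10

Weighted sum: 1·14 + 2·76 + 3·109 + 4·82 = 14 + 152 + 327 + 328 = 821
Weight total: 1 + 2 + 3 + 4 = 10
WMA = 821 / 10 = 82.10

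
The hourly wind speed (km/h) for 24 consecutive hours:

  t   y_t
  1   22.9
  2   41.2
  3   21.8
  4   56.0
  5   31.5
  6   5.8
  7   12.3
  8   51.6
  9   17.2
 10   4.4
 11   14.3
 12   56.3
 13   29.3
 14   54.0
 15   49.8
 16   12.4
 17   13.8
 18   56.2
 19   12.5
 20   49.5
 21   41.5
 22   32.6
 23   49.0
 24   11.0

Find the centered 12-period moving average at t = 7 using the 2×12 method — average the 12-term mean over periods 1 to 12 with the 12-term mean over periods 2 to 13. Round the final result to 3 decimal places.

Sum over 1–12: 22.9 + 41.2 + 21.8 + 56.0 + 31.5 + 5.8 + 12.3 + 51.6 + 17.2 + 4.4 + 14.3 + 56.3 = 335.3
Sum over 2–13: 41.2 + 21.8 + 56.0 + 31.5 + 5.8 + 12.3 + 51.6 + 17.2 + 4.4 + 14.3 + 56.3 + 29.3 = 341.7
CMA at t=7 = (335.3 + 341.7) / (2·12) = 677.0 / 24 = 28.208

28.208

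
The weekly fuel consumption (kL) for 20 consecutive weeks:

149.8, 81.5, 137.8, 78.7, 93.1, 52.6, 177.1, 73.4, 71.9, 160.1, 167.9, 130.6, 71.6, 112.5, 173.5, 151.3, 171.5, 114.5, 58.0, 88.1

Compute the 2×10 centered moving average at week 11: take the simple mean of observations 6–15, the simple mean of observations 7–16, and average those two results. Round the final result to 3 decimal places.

Sum over 6–15: 52.6 + 177.1 + 73.4 + 71.9 + 160.1 + 167.9 + 130.6 + 71.6 + 112.5 + 173.5 = 1191.2
Sum over 7–16: 177.1 + 73.4 + 71.9 + 160.1 + 167.9 + 130.6 + 71.6 + 112.5 + 173.5 + 151.3 = 1289.9
CMA at t=11 = (1191.2 + 1289.9) / (2·10) = 2481.1 / 20 = 124.055

124.055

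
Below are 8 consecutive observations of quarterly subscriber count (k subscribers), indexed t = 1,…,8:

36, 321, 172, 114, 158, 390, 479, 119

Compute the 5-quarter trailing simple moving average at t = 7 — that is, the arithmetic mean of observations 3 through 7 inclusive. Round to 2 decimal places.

Sum of periods 3–7: 172 + 114 + 158 + 390 + 479 = 1313
Divide by 5: 1313 / 5 = 262.60

262.60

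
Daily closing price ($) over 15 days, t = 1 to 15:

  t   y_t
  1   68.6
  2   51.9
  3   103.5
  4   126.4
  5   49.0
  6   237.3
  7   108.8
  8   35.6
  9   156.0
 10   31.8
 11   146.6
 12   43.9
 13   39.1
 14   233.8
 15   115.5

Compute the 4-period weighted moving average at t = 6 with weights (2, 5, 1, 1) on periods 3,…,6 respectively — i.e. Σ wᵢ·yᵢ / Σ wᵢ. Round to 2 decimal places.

Weighted sum: 2·103.5 + 5·126.4 + 1·49.0 + 1·237.3 = 207.0 + 632.0 + 49.0 + 237.3 = 1125.3
Weight total: 2 + 5 + 1 + 1 = 9
WMA = 1125.3 / 9 = 125.03

125.03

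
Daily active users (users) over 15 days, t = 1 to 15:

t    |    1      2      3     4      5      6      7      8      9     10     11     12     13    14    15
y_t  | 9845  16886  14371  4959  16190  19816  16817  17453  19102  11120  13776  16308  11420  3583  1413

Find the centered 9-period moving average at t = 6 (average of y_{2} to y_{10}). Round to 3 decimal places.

15190.444

Sum of periods 2–10: 16886 + 14371 + 4959 + 16190 + 19816 + 16817 + 17453 + 19102 + 11120 = 136714
Divide by 9: 136714 / 9 = 15190.444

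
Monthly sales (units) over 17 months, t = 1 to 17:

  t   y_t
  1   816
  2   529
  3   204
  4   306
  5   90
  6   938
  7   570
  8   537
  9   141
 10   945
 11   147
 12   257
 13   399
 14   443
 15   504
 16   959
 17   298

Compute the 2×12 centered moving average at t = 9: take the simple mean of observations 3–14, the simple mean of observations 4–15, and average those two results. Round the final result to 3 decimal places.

427.250

Sum over 3–14: 204 + 306 + 90 + 938 + 570 + 537 + 141 + 945 + 147 + 257 + 399 + 443 = 4977
Sum over 4–15: 306 + 90 + 938 + 570 + 537 + 141 + 945 + 147 + 257 + 399 + 443 + 504 = 5277
CMA at t=9 = (4977 + 5277) / (2·12) = 10254 / 24 = 427.250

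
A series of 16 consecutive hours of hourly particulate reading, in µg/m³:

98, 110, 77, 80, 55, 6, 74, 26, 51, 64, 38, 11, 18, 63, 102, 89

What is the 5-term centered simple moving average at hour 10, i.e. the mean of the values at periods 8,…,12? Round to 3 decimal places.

Sum of periods 8–12: 26 + 51 + 64 + 38 + 11 = 190
Divide by 5: 190 / 5 = 38.000

38.000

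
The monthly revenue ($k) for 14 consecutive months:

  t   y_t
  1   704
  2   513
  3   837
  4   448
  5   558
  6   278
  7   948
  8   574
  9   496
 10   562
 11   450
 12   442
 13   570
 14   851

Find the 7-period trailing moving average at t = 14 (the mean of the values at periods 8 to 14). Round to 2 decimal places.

Sum of periods 8–14: 574 + 496 + 562 + 450 + 442 + 570 + 851 = 3945
Divide by 7: 3945 / 7 = 563.57

563.57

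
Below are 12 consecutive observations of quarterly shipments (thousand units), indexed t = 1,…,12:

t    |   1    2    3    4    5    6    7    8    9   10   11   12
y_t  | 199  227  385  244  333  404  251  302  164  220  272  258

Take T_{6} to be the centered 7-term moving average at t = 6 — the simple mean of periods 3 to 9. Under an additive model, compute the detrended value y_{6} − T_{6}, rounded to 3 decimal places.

Trend T_6 = (385 + 244 + 333 + 404 + 251 + 302 + 164) / 7 = 2083/7 = 297.57143
Detrended value: 404 − 297.57143 = 106.429

106.429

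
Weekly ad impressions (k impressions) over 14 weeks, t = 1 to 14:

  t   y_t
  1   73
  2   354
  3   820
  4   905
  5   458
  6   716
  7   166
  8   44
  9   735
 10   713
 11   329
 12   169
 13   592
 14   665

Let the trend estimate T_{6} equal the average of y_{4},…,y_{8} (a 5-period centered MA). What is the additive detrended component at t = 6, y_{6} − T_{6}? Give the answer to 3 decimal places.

Trend T_6 = (905 + 458 + 716 + 166 + 44) / 5 = 2289/5 = 457.80000
Detrended value: 716 − 457.80000 = 258.200

258.200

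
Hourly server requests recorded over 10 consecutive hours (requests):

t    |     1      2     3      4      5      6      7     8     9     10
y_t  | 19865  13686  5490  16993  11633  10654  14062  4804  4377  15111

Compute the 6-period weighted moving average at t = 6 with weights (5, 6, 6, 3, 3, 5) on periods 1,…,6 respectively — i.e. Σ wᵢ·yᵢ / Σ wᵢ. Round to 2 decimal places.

Weighted sum: 5·19865 + 6·13686 + 6·5490 + 3·16993 + 3·11633 + 5·10654 = 99325 + 82116 + 32940 + 50979 + 34899 + 53270 = 353529
Weight total: 5 + 6 + 6 + 3 + 3 + 5 = 28
WMA = 353529 / 28 = 12626.04

12626.04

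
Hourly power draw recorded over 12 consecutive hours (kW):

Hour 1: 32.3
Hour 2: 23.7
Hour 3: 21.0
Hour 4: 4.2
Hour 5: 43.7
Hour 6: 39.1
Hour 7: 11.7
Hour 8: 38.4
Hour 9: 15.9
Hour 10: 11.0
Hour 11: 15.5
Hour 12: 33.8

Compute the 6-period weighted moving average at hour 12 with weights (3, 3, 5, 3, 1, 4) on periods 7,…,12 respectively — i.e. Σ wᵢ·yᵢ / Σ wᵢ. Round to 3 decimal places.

Weighted sum: 3·11.7 + 3·38.4 + 5·15.9 + 3·11.0 + 1·15.5 + 4·33.8 = 35.1 + 115.2 + 79.5 + 33.0 + 15.5 + 135.2 = 413.5
Weight total: 3 + 3 + 5 + 3 + 1 + 4 = 19
WMA = 413.5 / 19 = 21.763

21.763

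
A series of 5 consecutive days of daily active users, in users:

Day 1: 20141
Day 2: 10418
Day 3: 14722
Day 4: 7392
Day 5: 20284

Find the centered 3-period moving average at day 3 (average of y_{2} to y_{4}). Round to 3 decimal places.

10844.000

Sum of periods 2–4: 10418 + 14722 + 7392 = 32532
Divide by 3: 32532 / 3 = 10844.000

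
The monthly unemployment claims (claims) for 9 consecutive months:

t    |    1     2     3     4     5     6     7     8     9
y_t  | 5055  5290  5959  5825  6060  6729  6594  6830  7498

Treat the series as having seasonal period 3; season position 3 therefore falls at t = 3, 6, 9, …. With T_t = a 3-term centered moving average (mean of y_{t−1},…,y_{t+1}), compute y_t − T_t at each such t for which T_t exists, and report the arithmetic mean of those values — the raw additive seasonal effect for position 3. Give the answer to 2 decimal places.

Season position 3 occurs at t = 3, 6 (where T_t is defined).
t=3: T_3 = 5691.3333; y_3 − T_3 = 5959 − 5691.3333 = 267.6667
t=6: T_6 = 6461.0000; y_6 − T_6 = 6729 − 6461.0000 = 268.0000
Mean deviation: (267.6667 + 268.0000) / 2 = 267.83

267.83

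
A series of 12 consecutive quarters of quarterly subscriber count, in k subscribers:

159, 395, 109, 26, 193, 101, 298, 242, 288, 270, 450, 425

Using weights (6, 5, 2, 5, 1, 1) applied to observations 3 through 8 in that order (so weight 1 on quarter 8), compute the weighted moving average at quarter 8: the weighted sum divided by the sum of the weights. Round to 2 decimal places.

Weighted sum: 6·109 + 5·26 + 2·193 + 5·101 + 1·298 + 1·242 = 654 + 130 + 386 + 505 + 298 + 242 = 2215
Weight total: 6 + 5 + 2 + 5 + 1 + 1 = 20
WMA = 2215 / 20 = 110.75

110.75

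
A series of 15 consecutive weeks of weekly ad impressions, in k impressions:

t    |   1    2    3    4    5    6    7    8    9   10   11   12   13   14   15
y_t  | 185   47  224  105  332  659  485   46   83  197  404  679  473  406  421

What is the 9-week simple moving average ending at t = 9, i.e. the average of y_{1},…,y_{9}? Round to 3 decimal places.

Sum of periods 1–9: 185 + 47 + 224 + 105 + 332 + 659 + 485 + 46 + 83 = 2166
Divide by 9: 2166 / 9 = 240.667

240.667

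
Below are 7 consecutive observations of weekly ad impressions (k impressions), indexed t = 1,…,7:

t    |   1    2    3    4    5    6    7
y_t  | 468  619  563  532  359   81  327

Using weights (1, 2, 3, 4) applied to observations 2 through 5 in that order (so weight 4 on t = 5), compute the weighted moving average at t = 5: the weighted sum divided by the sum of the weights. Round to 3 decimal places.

477.700

Weighted sum: 1·619 + 2·563 + 3·532 + 4·359 = 619 + 1126 + 1596 + 1436 = 4777
Weight total: 1 + 2 + 3 + 4 = 10
WMA = 4777 / 10 = 477.700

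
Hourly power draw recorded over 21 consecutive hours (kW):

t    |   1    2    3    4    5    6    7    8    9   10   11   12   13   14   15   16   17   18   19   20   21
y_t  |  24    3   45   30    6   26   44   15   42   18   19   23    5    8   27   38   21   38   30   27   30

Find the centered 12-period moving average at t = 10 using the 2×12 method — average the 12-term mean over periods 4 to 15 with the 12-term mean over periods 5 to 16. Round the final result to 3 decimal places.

22.250

Sum over 4–15: 30 + 6 + 26 + 44 + 15 + 42 + 18 + 19 + 23 + 5 + 8 + 27 = 263
Sum over 5–16: 6 + 26 + 44 + 15 + 42 + 18 + 19 + 23 + 5 + 8 + 27 + 38 = 271
CMA at t=10 = (263 + 271) / (2·12) = 534 / 24 = 22.250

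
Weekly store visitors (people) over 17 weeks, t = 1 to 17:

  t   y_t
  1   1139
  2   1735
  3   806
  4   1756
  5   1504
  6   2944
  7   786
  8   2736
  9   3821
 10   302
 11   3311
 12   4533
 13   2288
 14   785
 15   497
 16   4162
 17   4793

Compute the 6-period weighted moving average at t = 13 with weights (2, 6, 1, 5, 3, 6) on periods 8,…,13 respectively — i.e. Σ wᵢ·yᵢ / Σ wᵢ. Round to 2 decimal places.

Weighted sum: 2·2736 + 6·3821 + 1·302 + 5·3311 + 3·4533 + 6·2288 = 5472 + 22926 + 302 + 16555 + 13599 + 13728 = 72582
Weight total: 2 + 6 + 1 + 5 + 3 + 6 = 23
WMA = 72582 / 23 = 3155.74

3155.74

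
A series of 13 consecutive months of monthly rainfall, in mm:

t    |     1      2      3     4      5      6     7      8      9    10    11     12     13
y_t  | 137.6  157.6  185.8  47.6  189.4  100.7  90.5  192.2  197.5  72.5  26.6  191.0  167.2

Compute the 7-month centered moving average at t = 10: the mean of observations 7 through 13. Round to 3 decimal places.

Sum of periods 7–13: 90.5 + 192.2 + 197.5 + 72.5 + 26.6 + 191.0 + 167.2 = 937.5
Divide by 7: 937.5 / 7 = 133.929

133.929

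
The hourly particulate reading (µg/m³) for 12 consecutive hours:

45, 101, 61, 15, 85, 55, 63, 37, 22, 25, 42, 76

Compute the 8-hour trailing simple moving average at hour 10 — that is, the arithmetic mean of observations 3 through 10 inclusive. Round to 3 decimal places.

Sum of periods 3–10: 61 + 15 + 85 + 55 + 63 + 37 + 22 + 25 = 363
Divide by 8: 363 / 8 = 45.375

45.375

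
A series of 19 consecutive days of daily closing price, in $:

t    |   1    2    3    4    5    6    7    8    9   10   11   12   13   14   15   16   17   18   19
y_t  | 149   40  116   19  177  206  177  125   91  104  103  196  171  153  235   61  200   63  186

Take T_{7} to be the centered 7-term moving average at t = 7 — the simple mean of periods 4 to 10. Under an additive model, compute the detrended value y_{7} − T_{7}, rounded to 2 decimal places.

Trend T_7 = (19 + 177 + 206 + 177 + 125 + 91 + 104) / 7 = 899/7 = 128.4286
Detrended value: 177 − 128.4286 = 48.57

48.57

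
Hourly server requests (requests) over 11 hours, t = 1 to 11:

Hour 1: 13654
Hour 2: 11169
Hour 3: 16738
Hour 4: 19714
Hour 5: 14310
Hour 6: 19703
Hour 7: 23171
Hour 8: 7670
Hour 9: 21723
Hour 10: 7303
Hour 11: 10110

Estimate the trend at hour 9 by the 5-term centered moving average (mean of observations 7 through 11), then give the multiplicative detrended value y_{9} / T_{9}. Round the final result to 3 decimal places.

Trend T_9 = (23171 + 7670 + 21723 + 7303 + 10110) / 5 = 69977/5 = 13995.40000
Ratio to trend: 21723 / 13995.40000 = 1.552

1.552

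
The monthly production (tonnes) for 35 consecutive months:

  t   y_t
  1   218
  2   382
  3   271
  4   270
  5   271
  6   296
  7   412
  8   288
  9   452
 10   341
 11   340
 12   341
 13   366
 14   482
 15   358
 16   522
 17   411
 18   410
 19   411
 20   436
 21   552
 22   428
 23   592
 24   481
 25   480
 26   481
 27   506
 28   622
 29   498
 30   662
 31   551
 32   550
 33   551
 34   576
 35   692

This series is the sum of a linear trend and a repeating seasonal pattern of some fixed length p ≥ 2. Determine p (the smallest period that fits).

7

First differences y_{t+1} − y_t: 164, -111, -1, 1, 25, 116, -124, 164, -111, -1, 1, 25, 116, -124, 164, -111, …
The difference pattern repeats every 7 terms and not for any smaller step, so p = 7.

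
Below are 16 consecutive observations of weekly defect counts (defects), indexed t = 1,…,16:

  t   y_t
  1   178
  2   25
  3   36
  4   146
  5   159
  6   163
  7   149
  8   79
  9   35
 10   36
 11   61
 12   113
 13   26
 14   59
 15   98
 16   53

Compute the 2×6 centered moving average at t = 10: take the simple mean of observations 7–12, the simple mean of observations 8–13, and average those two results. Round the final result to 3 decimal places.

Sum over 7–12: 149 + 79 + 35 + 36 + 61 + 113 = 473
Sum over 8–13: 79 + 35 + 36 + 61 + 113 + 26 = 350
CMA at t=10 = (473 + 350) / (2·6) = 823 / 12 = 68.583

68.583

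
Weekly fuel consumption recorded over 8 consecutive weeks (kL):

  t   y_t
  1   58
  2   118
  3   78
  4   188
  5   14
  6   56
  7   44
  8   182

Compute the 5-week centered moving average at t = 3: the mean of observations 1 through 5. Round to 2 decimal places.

91.20

Sum of periods 1–5: 58 + 118 + 78 + 188 + 14 = 456
Divide by 5: 456 / 5 = 91.20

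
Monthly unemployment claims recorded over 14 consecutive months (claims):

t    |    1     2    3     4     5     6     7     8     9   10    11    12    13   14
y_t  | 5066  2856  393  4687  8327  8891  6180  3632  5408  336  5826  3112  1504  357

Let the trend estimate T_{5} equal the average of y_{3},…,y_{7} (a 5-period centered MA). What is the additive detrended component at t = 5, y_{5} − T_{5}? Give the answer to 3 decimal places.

Trend T_5 = (393 + 4687 + 8327 + 8891 + 6180) / 5 = 28478/5 = 5695.60000
Detrended value: 8327 − 5695.60000 = 2631.400

2631.400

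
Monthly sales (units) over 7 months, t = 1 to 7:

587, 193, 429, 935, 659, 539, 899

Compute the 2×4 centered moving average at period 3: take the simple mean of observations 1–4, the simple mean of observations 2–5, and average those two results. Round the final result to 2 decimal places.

Sum over 1–4: 587 + 193 + 429 + 935 = 2144
Sum over 2–5: 193 + 429 + 935 + 659 = 2216
CMA at t=3 = (2144 + 2216) / (2·4) = 4360 / 8 = 545.00

545.00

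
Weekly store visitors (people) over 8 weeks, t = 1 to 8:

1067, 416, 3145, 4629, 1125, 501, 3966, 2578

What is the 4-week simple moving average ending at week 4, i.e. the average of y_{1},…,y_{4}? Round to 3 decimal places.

2314.250

Sum of periods 1–4: 1067 + 416 + 3145 + 4629 = 9257
Divide by 4: 9257 / 4 = 2314.250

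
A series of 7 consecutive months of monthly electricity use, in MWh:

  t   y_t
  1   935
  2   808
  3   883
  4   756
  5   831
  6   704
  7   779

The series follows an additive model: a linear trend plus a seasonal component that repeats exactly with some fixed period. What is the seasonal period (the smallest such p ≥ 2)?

2

First differences y_{t+1} − y_t: -127, 75, -127, 75, -127, 75, …
The difference pattern repeats every 2 terms and not for any smaller step, so p = 2.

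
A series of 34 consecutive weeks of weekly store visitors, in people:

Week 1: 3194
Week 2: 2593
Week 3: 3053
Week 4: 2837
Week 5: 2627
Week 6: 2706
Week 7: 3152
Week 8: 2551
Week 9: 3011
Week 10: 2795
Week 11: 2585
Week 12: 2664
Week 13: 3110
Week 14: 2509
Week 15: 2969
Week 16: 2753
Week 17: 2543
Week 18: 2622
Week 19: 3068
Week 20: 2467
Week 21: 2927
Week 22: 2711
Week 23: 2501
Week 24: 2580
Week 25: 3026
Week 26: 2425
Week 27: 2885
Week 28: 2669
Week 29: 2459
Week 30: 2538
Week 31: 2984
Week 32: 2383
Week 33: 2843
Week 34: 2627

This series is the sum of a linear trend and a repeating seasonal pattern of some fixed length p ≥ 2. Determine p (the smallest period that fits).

6

First differences y_{t+1} − y_t: -601, 460, -216, -210, 79, 446, -601, 460, -216, -210, 79, 446, -601, 460, …
The difference pattern repeats every 6 terms and not for any smaller step, so p = 6.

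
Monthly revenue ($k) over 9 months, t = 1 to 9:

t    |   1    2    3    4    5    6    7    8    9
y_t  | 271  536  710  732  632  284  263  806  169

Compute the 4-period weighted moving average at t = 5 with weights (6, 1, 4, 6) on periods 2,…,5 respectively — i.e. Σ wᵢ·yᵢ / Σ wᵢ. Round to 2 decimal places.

626.24

Weighted sum: 6·536 + 1·710 + 4·732 + 6·632 = 3216 + 710 + 2928 + 3792 = 10646
Weight total: 6 + 1 + 4 + 6 = 17
WMA = 10646 / 17 = 626.24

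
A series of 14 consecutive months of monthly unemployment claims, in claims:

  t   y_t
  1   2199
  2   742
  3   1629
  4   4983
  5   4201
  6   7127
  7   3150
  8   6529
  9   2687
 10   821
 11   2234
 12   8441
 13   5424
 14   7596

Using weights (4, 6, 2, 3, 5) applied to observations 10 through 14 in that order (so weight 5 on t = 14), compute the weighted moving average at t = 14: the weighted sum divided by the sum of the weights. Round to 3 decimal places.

Weighted sum: 4·821 + 6·2234 + 2·8441 + 3·5424 + 5·7596 = 3284 + 13404 + 16882 + 16272 + 37980 = 87822
Weight total: 4 + 6 + 2 + 3 + 5 = 20
WMA = 87822 / 20 = 4391.100

4391.100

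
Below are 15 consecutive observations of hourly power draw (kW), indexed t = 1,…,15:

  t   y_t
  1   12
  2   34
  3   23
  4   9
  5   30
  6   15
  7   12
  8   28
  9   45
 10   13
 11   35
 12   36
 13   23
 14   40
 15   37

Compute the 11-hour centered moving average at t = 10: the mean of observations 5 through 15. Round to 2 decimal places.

28.55

Sum of periods 5–15: 30 + 15 + 12 + 28 + 45 + 13 + 35 + 36 + 23 + 40 + 37 = 314
Divide by 11: 314 / 11 = 28.55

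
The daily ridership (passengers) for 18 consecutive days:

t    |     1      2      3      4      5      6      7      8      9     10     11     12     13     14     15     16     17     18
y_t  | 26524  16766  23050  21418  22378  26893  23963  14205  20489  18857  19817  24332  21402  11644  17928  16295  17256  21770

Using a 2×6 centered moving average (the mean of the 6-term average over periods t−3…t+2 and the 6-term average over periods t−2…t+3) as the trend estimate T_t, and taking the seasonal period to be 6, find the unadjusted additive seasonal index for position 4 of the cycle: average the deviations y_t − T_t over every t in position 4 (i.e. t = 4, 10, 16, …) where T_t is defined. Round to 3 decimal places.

Season position 4 occurs at t = 4, 10 (where T_t is defined).
t=4: T_4 = 22624.75000; y_4 − T_4 = 21418 − 22624.75000 = -1206.75000
t=10: T_10 = 20063.75000; y_10 − T_10 = 18857 − 20063.75000 = -1206.75000
Mean deviation: (-1206.75000 + -1206.75000) / 2 = -1206.750

-1206.750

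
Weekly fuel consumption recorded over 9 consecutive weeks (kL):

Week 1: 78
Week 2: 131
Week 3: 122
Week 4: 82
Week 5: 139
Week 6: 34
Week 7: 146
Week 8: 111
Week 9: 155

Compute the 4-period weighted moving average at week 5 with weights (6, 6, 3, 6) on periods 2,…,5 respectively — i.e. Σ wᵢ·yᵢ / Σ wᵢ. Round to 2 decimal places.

Weighted sum: 6·131 + 6·122 + 3·82 + 6·139 = 786 + 732 + 246 + 834 = 2598
Weight total: 6 + 6 + 3 + 6 = 21
WMA = 2598 / 21 = 123.71

123.71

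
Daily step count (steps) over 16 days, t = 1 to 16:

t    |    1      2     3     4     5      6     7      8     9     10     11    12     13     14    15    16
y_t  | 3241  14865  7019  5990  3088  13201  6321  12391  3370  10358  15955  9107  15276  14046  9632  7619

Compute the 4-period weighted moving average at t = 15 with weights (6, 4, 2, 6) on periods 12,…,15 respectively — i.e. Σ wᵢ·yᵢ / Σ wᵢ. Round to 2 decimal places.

11201.67

Weighted sum: 6·9107 + 4·15276 + 2·14046 + 6·9632 = 54642 + 61104 + 28092 + 57792 = 201630
Weight total: 6 + 4 + 2 + 6 = 18
WMA = 201630 / 18 = 11201.67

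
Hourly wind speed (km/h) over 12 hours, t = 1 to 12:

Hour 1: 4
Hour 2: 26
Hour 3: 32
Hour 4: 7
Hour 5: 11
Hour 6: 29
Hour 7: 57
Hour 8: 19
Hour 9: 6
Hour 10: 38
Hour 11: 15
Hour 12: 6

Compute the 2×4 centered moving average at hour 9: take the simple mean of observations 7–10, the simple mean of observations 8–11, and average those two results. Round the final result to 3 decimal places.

Sum over 7–10: 57 + 19 + 6 + 38 = 120
Sum over 8–11: 19 + 6 + 38 + 15 = 78
CMA at t=9 = (120 + 78) / (2·4) = 198 / 8 = 24.750

24.750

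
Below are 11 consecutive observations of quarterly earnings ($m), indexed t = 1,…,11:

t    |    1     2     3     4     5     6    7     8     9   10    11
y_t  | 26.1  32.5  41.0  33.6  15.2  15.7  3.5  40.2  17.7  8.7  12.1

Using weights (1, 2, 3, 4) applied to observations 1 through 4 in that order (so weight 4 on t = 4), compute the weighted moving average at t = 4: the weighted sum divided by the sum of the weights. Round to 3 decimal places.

Weighted sum: 1·26.1 + 2·32.5 + 3·41.0 + 4·33.6 = 26.1 + 65.0 + 123.0 + 134.4 = 348.5
Weight total: 1 + 2 + 3 + 4 = 10
WMA = 348.5 / 10 = 34.850

34.850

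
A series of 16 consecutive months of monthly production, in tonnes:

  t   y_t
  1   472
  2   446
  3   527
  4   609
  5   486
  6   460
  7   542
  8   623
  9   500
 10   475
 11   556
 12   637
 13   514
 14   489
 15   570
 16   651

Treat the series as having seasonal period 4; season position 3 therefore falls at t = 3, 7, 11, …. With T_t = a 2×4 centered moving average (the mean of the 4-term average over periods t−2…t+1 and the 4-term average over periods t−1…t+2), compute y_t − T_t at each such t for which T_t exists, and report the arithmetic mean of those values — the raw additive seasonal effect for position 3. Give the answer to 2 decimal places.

Season position 3 occurs at t = 3, 7, 11 (where T_t is defined).
t=3: T_3 = 515.2500; y_3 − T_3 = 527 − 515.2500 = 11.7500
t=7: T_7 = 529.5000; y_7 − T_7 = 542 − 529.5000 = 12.5000
t=11: T_11 = 543.7500; y_11 − T_11 = 556 − 543.7500 = 12.2500
Mean deviation: (11.7500 + 12.5000 + 12.2500) / 3 = 12.17

12.17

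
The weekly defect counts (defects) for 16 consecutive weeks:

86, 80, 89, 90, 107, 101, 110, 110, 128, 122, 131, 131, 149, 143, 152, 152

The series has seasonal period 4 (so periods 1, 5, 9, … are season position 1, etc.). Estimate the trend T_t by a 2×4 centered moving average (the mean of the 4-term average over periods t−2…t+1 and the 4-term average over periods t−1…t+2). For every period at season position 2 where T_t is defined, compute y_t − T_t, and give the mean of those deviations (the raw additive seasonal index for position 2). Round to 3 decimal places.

-3.417

Season position 2 occurs at t = 6, 10, 14 (where T_t is defined).
t=6: T_6 = 104.50000; y_6 − T_6 = 101 − 104.50000 = -3.50000
t=10: T_10 = 125.37500; y_10 − T_10 = 122 − 125.37500 = -3.37500
t=14: T_14 = 146.37500; y_14 − T_14 = 143 − 146.37500 = -3.37500
Mean deviation: (-3.50000 + -3.37500 + -3.37500) / 3 = -3.417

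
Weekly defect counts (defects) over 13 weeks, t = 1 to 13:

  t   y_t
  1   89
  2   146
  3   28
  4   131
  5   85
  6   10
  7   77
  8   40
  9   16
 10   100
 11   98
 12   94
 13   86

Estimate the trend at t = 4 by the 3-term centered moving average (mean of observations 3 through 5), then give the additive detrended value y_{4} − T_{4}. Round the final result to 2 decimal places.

49.67

Trend T_4 = (28 + 131 + 85) / 3 = 244/3 = 81.3333
Detrended value: 131 − 81.3333 = 49.67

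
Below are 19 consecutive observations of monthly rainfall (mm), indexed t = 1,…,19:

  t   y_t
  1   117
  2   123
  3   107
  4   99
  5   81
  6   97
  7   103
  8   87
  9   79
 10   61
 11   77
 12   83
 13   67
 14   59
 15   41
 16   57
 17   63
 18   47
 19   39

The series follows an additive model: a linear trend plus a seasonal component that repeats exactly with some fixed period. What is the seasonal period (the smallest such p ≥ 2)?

5

First differences y_{t+1} − y_t: 6, -16, -8, -18, 16, 6, -16, -8, -18, 16, 6, -16, …
The difference pattern repeats every 5 terms and not for any smaller step, so p = 5.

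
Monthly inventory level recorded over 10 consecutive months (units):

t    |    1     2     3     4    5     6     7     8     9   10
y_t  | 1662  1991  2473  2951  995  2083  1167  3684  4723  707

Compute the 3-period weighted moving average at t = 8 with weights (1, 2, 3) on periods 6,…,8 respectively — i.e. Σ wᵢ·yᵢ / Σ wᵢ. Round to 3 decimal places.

2578.167

Weighted sum: 1·2083 + 2·1167 + 3·3684 = 2083 + 2334 + 11052 = 15469
Weight total: 1 + 2 + 3 = 6
WMA = 15469 / 6 = 2578.167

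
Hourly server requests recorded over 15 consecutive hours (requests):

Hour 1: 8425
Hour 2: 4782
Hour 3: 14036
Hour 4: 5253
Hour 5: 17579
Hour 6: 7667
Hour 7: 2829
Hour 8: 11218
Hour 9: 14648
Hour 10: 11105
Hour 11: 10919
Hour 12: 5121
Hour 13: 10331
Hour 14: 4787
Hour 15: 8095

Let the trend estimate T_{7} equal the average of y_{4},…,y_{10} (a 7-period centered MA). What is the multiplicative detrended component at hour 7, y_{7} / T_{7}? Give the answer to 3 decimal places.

0.282

Trend T_7 = (5253 + 17579 + 7667 + 2829 + 11218 + 14648 + 11105) / 7 = 70299/7 = 10042.71429
Ratio to trend: 2829 / 10042.71429 = 0.282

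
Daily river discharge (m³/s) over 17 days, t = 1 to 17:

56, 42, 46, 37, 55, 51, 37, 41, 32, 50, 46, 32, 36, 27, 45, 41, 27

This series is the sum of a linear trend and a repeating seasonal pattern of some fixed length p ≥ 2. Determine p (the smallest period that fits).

5

First differences y_{t+1} − y_t: -14, 4, -9, 18, -4, -14, 4, -9, 18, -4, -14, 4, …
The difference pattern repeats every 5 terms and not for any smaller step, so p = 5.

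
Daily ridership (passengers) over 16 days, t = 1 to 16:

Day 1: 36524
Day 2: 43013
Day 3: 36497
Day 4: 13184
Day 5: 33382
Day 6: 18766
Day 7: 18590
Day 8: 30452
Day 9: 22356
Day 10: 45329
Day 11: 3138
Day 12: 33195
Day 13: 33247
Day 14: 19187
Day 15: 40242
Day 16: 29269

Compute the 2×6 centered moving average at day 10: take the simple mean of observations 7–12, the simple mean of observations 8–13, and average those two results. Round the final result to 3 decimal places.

26731.417

Sum over 7–12: 18590 + 30452 + 22356 + 45329 + 3138 + 33195 = 153060
Sum over 8–13: 30452 + 22356 + 45329 + 3138 + 33195 + 33247 = 167717
CMA at t=10 = (153060 + 167717) / (2·6) = 320777 / 12 = 26731.417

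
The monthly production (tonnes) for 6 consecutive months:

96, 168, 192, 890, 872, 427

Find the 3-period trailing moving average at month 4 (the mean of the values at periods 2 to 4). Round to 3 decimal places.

416.667

Sum of periods 2–4: 168 + 192 + 890 = 1250
Divide by 3: 1250 / 3 = 416.667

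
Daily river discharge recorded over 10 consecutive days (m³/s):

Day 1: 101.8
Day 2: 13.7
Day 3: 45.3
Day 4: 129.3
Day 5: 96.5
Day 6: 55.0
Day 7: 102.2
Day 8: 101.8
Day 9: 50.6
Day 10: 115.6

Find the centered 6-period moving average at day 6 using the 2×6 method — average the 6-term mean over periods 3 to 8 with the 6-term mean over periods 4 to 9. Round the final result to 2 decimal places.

88.79

Sum over 3–8: 45.3 + 129.3 + 96.5 + 55.0 + 102.2 + 101.8 = 530.1
Sum over 4–9: 129.3 + 96.5 + 55.0 + 102.2 + 101.8 + 50.6 = 535.4
CMA at t=6 = (530.1 + 535.4) / (2·6) = 1065.5 / 12 = 88.79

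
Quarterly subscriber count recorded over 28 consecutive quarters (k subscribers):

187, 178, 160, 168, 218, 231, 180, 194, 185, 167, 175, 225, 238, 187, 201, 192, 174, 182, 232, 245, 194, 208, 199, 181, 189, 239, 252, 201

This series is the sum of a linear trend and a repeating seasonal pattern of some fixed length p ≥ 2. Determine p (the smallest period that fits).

7

First differences y_{t+1} − y_t: -9, -18, 8, 50, 13, -51, 14, -9, -18, 8, 50, 13, -51, 14, -9, -18, …
The difference pattern repeats every 7 terms and not for any smaller step, so p = 7.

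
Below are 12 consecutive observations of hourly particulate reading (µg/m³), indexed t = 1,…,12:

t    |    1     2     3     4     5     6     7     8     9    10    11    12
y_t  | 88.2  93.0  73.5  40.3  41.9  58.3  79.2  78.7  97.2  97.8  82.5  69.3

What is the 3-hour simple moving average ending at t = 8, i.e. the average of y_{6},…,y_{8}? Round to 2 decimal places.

Sum of periods 6–8: 58.3 + 79.2 + 78.7 = 216.2
Divide by 3: 216.2 / 3 = 72.07

72.07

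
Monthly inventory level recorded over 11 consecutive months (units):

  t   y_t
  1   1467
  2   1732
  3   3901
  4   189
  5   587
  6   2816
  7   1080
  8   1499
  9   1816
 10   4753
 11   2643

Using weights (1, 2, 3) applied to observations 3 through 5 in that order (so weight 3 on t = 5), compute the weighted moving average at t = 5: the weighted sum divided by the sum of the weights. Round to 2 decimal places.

1006.67

Weighted sum: 1·3901 + 2·189 + 3·587 = 3901 + 378 + 1761 = 6040
Weight total: 1 + 2 + 3 = 6
WMA = 6040 / 6 = 1006.67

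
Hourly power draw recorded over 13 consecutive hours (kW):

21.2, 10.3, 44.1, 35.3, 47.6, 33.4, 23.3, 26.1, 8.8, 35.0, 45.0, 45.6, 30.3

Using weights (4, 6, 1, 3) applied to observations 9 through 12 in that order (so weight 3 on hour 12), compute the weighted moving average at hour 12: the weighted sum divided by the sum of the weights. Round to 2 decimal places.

Weighted sum: 4·8.8 + 6·35.0 + 1·45.0 + 3·45.6 = 35.2 + 210.0 + 45.0 + 136.8 = 427.0
Weight total: 4 + 6 + 1 + 3 = 14
WMA = 427.0 / 14 = 30.50

30.50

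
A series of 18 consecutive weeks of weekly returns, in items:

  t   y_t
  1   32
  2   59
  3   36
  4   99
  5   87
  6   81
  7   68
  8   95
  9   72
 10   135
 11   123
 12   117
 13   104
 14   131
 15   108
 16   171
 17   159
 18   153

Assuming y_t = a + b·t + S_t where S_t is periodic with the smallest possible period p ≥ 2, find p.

First differences y_{t+1} − y_t: 27, -23, 63, -12, -6, -13, 27, -23, 63, -12, -6, -13, 27, -23, …
The difference pattern repeats every 6 terms and not for any smaller step, so p = 6.

6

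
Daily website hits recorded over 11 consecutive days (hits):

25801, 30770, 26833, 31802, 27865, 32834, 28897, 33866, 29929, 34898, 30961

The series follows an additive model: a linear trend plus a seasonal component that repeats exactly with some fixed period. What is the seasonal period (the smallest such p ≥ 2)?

First differences y_{t+1} − y_t: 4969, -3937, 4969, -3937, 4969, -3937, …
The difference pattern repeats every 2 terms and not for any smaller step, so p = 2.

2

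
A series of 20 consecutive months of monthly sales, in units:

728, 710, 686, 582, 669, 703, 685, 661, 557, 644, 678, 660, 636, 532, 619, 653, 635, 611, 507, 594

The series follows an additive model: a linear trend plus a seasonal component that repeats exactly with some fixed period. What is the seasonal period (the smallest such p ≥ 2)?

5

First differences y_{t+1} − y_t: -18, -24, -104, 87, 34, -18, -24, -104, 87, 34, -18, -24, …
The difference pattern repeats every 5 terms and not for any smaller step, so p = 5.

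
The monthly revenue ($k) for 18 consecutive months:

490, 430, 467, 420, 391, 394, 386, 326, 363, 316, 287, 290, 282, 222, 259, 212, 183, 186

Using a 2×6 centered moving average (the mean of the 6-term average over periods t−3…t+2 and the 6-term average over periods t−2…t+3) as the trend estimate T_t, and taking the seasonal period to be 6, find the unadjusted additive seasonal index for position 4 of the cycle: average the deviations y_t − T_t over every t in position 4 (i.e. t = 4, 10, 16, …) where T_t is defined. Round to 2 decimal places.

-3.33

Season position 4 occurs at t = 4, 10 (where T_t is defined).
t=4: T_4 = 423.3333; y_4 − T_4 = 420 − 423.3333 = -3.3333
t=10: T_10 = 319.3333; y_10 − T_10 = 316 − 319.3333 = -3.3333
Mean deviation: (-3.3333 + -3.3333) / 2 = -3.33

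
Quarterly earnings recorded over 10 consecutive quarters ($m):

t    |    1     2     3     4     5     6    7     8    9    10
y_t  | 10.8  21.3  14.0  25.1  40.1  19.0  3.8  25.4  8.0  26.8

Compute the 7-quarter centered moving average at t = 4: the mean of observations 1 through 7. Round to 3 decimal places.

Sum of periods 1–7: 10.8 + 21.3 + 14.0 + 25.1 + 40.1 + 19.0 + 3.8 = 134.1
Divide by 7: 134.1 / 7 = 19.157

19.157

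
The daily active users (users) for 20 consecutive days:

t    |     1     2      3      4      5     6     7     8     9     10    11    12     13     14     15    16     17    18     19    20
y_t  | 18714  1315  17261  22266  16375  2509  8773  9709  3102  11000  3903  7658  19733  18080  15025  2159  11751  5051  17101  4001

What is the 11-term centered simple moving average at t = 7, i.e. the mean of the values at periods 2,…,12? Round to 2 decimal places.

Sum of periods 2–12: 1315 + 17261 + 22266 + 16375 + 2509 + 8773 + 9709 + 3102 + 11000 + 3903 + 7658 = 103871
Divide by 11: 103871 / 11 = 9442.82

9442.82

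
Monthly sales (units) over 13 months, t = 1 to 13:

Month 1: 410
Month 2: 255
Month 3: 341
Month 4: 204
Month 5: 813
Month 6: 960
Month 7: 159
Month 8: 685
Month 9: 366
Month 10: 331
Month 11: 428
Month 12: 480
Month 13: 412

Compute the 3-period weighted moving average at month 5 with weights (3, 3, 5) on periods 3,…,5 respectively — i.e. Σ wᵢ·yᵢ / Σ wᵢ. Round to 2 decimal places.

Weighted sum: 3·341 + 3·204 + 5·813 = 1023 + 612 + 4065 = 5700
Weight total: 3 + 3 + 5 = 11
WMA = 5700 / 11 = 518.18

518.18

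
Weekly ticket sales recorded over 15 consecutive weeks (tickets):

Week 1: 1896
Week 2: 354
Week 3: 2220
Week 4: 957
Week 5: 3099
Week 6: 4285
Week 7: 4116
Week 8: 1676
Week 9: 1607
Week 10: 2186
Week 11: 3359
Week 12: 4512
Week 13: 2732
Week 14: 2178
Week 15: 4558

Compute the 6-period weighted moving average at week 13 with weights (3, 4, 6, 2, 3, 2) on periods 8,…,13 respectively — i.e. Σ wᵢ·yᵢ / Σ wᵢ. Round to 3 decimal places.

Weighted sum: 3·1676 + 4·1607 + 6·2186 + 2·3359 + 3·4512 + 2·2732 = 5028 + 6428 + 13116 + 6718 + 13536 + 5464 = 50290
Weight total: 3 + 4 + 6 + 2 + 3 + 2 = 20
WMA = 50290 / 20 = 2514.500

2514.500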